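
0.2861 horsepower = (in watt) 213.3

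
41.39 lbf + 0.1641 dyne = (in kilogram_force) 18.77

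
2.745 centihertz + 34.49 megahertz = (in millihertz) 3.449e+10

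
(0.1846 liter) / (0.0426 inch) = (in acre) 4.216e-05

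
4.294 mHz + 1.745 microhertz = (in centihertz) 0.4296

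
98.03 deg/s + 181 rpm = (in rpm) 197.3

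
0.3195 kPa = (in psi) 0.04634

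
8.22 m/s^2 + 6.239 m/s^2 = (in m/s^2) 14.46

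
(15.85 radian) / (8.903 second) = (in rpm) 17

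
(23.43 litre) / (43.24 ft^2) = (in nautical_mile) 3.149e-06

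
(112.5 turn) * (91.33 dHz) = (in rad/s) 6456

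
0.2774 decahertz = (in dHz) 27.74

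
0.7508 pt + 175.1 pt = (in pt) 175.9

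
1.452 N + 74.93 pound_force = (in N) 334.8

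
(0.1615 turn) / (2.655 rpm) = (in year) 1.157e-07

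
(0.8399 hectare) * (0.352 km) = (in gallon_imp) 6.503e+08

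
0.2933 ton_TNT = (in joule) 1.227e+09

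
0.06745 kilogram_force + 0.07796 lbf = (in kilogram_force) 0.1028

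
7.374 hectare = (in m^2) 7.374e+04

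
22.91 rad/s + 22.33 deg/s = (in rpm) 222.5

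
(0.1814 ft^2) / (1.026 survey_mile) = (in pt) 0.02893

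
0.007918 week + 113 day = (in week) 16.15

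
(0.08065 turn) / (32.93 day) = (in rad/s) 1.781e-07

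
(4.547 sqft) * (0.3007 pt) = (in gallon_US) 0.01184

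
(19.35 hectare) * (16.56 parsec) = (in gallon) 2.612e+25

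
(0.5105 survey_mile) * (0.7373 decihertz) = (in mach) 0.1779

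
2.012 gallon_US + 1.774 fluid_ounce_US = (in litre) 7.669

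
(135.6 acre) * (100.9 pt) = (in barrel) 1.229e+05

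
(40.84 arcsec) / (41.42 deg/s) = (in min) 4.565e-06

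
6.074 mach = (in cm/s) 2.068e+05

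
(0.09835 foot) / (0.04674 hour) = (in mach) 5.232e-07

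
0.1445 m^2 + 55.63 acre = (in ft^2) 2.423e+06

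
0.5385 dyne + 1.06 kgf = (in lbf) 2.337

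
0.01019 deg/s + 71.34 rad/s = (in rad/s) 71.34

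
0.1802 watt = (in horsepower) 0.0002417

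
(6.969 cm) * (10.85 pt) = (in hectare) 2.667e-08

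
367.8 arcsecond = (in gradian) 0.1135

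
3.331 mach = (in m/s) 1134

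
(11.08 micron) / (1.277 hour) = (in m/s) 2.41e-09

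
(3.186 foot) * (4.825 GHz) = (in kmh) 1.687e+10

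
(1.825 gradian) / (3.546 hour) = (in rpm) 2.144e-05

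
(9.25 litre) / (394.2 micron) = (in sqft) 252.6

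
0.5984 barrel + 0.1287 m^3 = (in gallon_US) 59.13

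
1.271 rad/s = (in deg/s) 72.82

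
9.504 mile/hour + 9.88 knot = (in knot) 18.14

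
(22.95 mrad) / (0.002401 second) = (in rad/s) 9.559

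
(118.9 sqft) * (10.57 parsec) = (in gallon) 9.518e+20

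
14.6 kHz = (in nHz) 1.46e+13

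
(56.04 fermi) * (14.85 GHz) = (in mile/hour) 0.001862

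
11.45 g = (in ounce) 0.4039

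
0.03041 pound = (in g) 13.79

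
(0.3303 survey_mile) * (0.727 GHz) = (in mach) 1.135e+09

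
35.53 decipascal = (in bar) 3.553e-05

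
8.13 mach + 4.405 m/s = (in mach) 8.143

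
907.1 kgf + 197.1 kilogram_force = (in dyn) 1.083e+09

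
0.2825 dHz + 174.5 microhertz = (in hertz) 0.02842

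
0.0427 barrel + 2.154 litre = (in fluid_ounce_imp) 314.7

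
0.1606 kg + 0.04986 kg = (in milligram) 2.105e+05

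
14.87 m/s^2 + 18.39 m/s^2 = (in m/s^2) 33.26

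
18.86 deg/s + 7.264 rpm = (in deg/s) 62.44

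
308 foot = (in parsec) 3.042e-15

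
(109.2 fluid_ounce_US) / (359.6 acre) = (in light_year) 2.346e-25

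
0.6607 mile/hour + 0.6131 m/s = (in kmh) 3.27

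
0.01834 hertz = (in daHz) 0.001834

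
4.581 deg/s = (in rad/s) 0.07995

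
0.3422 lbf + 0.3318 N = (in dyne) 1.854e+05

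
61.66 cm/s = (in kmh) 2.22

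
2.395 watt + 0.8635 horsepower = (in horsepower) 0.8667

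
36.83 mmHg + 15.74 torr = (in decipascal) 7.009e+04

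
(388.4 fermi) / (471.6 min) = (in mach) 4.031e-20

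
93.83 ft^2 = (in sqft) 93.83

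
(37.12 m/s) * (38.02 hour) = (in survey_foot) 1.667e+07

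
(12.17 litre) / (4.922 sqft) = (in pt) 75.44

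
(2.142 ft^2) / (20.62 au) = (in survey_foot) 2.117e-13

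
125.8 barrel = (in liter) 2e+04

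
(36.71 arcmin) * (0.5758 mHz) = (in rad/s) 6.149e-06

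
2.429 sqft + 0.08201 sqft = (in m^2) 0.2333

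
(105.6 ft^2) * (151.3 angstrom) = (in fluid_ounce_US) 0.005019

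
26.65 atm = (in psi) 391.6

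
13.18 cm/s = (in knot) 0.2562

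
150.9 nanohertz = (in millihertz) 0.0001509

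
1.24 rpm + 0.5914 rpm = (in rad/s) 0.1918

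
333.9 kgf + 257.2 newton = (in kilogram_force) 360.1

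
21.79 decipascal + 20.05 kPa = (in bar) 0.2005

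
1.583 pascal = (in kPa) 0.001583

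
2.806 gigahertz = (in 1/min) 1.684e+11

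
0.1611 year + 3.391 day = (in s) 5.373e+06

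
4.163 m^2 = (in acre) 0.001029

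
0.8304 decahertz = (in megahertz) 8.304e-06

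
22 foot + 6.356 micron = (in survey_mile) 0.004167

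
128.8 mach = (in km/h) 1.579e+05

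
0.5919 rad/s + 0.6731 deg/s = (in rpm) 5.764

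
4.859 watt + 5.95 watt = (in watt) 10.81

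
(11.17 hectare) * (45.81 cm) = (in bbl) 3.218e+05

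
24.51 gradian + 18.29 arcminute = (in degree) 22.36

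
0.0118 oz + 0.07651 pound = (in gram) 35.04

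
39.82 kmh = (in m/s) 11.06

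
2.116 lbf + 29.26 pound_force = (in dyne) 1.396e+07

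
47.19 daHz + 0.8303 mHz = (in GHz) 4.719e-07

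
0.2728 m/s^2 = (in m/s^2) 0.2728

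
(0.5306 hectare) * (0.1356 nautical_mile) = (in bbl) 8.381e+06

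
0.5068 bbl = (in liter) 80.57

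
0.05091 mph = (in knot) 0.04424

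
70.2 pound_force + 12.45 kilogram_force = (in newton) 434.4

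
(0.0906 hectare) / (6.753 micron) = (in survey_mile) 8.336e+04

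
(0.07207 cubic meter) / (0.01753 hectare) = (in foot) 0.001349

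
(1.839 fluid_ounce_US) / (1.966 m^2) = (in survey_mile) 1.719e-08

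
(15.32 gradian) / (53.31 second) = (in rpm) 0.04311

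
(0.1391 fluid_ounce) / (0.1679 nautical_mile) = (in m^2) 1.323e-08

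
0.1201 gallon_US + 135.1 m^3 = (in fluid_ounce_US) 4.568e+06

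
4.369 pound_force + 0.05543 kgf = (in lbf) 4.491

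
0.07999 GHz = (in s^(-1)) 7.999e+07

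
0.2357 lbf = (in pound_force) 0.2357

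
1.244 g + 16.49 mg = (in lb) 0.002779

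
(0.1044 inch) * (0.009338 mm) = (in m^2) 2.476e-08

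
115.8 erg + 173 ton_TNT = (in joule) 7.238e+11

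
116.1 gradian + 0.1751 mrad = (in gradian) 116.1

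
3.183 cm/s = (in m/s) 0.03183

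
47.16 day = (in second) 4.075e+06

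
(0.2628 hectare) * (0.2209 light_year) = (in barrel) 3.454e+19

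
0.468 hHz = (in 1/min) 2808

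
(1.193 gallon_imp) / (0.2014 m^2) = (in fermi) 2.693e+13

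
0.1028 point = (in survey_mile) 2.253e-08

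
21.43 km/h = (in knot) 11.57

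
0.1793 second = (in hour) 4.981e-05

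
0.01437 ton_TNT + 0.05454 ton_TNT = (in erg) 2.883e+15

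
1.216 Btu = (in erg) 1.283e+10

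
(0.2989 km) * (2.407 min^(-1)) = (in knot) 23.31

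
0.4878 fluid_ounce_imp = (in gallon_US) 0.003661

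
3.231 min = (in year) 6.147e-06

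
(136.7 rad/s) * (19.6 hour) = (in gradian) 6.141e+08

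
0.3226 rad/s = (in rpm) 3.081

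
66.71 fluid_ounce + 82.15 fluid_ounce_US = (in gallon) 1.163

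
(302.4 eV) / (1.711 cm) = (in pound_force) 6.366e-16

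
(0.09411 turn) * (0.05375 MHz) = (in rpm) 3.035e+05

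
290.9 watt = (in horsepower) 0.3901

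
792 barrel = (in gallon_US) 3.326e+04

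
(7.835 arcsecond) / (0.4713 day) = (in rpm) 8.908e-09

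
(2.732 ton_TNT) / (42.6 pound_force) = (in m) 6.032e+07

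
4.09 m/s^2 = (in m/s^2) 4.09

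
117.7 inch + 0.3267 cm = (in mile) 0.00186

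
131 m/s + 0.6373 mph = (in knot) 255.2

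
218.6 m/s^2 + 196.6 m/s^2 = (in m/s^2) 415.2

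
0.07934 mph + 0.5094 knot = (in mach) 0.0008738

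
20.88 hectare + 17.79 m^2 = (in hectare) 20.88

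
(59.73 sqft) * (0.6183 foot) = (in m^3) 1.046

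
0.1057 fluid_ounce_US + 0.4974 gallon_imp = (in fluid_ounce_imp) 79.69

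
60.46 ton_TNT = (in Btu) 2.398e+08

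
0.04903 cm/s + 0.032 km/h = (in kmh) 0.03377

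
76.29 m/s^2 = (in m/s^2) 76.29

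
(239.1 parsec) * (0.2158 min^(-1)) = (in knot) 5.158e+16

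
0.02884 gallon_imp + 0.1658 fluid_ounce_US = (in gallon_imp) 0.02992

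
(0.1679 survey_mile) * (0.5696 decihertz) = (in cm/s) 1539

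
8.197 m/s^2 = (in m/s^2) 8.197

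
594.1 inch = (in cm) 1509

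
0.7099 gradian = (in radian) 0.01115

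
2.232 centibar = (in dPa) 2.232e+04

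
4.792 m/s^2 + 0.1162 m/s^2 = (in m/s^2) 4.908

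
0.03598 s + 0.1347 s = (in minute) 0.002845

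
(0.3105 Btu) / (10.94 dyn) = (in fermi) 2.994e+21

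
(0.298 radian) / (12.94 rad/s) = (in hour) 6.397e-06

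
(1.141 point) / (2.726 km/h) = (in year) 1.686e-11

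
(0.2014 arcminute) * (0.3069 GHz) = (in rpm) 1.717e+05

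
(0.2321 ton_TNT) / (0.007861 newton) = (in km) 1.235e+08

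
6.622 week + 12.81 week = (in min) 1.959e+05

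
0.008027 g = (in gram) 0.008027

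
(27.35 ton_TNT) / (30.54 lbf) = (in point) 2.388e+12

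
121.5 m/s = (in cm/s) 1.215e+04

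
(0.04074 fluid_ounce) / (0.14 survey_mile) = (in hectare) 5.347e-13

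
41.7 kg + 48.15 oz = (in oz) 1519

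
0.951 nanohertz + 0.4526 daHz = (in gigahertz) 4.526e-09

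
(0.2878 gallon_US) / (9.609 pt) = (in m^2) 0.3214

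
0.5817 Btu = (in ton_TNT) 1.467e-07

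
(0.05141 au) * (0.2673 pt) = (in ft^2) 7.806e+06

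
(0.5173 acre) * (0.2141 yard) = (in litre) 4.098e+05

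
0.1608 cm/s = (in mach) 4.722e-06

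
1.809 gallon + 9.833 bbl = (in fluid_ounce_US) 5.309e+04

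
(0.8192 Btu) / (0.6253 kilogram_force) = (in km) 0.1409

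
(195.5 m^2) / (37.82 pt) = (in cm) 1.465e+06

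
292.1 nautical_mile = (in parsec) 1.753e-11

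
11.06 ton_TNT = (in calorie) 1.106e+10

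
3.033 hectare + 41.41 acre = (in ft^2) 2.13e+06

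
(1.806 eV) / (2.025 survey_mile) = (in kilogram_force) 9.054e-24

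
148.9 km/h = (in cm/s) 4136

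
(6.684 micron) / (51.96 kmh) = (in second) 4.631e-07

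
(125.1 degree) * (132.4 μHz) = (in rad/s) 0.0002891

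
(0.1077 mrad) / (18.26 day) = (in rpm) 6.519e-10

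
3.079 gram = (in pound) 0.006788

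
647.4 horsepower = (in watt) 4.828e+05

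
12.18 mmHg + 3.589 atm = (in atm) 3.605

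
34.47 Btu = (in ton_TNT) 8.692e-06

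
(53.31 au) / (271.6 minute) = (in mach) 1.437e+06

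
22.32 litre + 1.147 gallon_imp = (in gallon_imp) 6.057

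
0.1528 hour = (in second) 550.1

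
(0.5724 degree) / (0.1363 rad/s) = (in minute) 0.001222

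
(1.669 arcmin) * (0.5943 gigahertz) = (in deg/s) 1.653e+07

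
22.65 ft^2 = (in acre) 0.00052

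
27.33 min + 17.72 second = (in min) 27.63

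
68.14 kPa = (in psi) 9.883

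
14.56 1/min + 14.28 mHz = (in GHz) 2.569e-10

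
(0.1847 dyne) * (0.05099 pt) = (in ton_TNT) 7.941e-21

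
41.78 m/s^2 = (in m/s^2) 41.78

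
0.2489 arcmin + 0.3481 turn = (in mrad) 2187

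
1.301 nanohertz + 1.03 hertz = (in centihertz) 103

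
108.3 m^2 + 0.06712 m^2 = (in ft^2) 1166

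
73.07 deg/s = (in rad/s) 1.275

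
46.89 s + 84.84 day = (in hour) 2036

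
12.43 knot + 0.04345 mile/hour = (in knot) 12.47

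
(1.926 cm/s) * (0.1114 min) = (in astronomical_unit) 8.605e-13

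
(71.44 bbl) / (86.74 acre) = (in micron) 32.36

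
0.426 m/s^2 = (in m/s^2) 0.426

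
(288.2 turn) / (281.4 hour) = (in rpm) 0.01707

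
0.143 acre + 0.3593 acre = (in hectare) 0.2033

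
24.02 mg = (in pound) 5.296e-05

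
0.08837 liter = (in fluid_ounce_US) 2.988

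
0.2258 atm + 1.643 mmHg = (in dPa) 2.31e+05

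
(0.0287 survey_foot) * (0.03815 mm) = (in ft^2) 3.592e-06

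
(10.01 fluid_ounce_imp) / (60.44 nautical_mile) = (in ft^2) 2.735e-08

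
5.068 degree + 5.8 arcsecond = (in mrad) 88.48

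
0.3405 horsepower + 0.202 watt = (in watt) 254.1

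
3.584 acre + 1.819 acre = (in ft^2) 2.354e+05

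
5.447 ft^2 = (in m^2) 0.506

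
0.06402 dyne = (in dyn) 0.06402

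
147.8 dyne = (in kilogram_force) 0.0001507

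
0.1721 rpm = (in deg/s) 1.033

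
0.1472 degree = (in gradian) 0.1636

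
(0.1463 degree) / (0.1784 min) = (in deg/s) 0.01367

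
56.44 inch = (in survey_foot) 4.703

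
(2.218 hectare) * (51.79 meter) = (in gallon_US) 3.035e+08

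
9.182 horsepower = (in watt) 6847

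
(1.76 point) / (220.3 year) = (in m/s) 8.937e-14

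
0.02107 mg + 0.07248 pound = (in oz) 1.16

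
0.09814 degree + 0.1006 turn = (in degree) 36.31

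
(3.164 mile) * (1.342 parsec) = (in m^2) 2.109e+20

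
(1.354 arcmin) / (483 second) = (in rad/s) 8.155e-07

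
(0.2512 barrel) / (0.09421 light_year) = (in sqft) 4.823e-16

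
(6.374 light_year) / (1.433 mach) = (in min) 2.06e+12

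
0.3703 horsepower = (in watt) 276.1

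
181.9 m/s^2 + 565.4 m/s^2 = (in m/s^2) 747.3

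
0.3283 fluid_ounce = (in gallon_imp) 0.002136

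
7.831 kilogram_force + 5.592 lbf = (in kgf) 10.37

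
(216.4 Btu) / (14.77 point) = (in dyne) 4.382e+12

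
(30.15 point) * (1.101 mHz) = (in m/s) 1.171e-05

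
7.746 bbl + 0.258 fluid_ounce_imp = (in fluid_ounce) 4.164e+04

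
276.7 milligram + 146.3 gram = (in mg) 1.466e+05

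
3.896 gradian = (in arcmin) 210.4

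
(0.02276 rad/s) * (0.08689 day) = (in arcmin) 5.874e+05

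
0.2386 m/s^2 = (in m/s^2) 0.2386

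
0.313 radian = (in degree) 17.93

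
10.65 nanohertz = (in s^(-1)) 1.065e-08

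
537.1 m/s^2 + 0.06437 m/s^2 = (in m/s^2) 537.2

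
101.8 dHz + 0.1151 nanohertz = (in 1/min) 610.8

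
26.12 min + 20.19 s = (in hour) 0.4409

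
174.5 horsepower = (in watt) 1.301e+05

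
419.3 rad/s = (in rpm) 4004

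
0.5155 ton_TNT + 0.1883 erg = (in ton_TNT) 0.5155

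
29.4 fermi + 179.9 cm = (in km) 0.001799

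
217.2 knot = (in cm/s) 1.117e+04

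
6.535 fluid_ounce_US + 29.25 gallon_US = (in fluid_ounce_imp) 3904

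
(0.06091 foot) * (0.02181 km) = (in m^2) 0.4049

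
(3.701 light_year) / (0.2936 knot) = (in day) 2.683e+12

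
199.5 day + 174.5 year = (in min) 9.2e+07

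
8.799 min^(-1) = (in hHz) 0.001466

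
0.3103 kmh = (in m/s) 0.08619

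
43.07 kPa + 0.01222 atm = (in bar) 0.4431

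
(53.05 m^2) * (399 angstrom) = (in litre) 0.002117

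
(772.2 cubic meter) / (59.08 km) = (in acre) 3.23e-06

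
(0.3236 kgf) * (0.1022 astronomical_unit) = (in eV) 3.028e+29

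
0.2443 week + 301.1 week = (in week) 301.3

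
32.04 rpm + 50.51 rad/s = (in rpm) 514.4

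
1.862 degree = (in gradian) 2.069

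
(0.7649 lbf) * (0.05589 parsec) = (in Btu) 5.562e+12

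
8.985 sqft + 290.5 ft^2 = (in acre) 0.006875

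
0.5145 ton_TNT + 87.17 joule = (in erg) 2.153e+16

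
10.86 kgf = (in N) 106.5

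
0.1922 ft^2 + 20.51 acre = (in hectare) 8.3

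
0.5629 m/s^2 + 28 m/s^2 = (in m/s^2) 28.56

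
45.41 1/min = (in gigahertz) 7.568e-10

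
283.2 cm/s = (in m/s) 2.832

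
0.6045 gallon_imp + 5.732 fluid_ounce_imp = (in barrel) 0.01831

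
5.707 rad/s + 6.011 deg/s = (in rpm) 55.5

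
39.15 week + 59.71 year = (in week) 3153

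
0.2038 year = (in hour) 1785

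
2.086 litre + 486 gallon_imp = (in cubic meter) 2.211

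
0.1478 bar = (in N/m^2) 1.478e+04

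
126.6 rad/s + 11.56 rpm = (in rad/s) 127.8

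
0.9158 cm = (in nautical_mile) 4.945e-06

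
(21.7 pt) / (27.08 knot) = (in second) 0.0005495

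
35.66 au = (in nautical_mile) 2.88e+09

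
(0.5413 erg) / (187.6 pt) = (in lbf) 1.839e-07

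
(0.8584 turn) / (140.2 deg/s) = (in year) 6.989e-08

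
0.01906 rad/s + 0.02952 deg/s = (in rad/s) 0.01958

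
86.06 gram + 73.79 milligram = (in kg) 0.08613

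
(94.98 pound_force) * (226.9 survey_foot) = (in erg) 2.922e+11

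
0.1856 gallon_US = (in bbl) 0.004419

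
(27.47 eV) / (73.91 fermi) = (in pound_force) 1.339e-05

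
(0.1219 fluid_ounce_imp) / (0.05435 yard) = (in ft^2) 0.0007502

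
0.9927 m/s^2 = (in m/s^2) 0.9927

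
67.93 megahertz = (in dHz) 6.793e+08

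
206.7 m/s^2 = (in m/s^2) 206.7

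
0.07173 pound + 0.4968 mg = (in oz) 1.148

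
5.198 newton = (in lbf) 1.169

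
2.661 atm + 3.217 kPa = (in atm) 2.693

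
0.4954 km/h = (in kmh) 0.4954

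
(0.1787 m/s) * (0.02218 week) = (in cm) 2.397e+05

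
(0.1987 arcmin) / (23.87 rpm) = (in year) 7.332e-13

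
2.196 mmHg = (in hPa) 2.928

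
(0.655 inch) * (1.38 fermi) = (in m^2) 2.296e-17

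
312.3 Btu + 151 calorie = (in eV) 2.06e+24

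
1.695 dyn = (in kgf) 1.728e-06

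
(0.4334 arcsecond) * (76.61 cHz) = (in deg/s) 9.223e-05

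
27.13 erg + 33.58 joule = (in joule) 33.58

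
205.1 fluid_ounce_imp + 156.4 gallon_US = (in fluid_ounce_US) 2.022e+04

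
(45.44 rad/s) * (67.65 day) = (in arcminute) 9.13e+11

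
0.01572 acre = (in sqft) 684.8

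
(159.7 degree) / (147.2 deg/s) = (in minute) 0.01808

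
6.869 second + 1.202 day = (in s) 1.039e+05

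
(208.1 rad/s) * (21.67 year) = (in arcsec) 2.933e+16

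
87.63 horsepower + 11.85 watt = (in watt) 6.536e+04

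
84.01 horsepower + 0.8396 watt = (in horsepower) 84.01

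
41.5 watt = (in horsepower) 0.05565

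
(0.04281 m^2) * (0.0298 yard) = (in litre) 1.167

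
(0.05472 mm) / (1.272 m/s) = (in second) 4.302e-05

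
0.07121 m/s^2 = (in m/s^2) 0.07121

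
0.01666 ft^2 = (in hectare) 1.548e-07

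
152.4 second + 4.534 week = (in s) 2.742e+06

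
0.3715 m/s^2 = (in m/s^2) 0.3715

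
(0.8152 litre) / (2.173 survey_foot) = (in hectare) 1.231e-07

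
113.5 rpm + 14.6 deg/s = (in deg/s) 695.6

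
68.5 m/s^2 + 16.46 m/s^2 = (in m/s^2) 84.96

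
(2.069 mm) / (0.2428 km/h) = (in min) 0.0005113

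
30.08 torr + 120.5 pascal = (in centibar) 4.131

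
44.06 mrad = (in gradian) 2.805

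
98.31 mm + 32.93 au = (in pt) 1.396e+16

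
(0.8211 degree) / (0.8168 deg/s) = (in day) 1.164e-05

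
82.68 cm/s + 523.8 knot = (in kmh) 973.1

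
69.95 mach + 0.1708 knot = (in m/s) 2.382e+04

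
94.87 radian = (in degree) 5436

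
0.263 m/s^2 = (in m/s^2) 0.263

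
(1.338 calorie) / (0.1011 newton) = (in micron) 5.537e+07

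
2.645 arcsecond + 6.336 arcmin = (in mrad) 1.856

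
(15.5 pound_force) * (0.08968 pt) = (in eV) 1.361e+16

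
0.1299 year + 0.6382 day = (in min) 6.919e+04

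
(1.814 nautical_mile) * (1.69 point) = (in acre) 0.0004949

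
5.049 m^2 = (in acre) 0.001248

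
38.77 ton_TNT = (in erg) 1.622e+18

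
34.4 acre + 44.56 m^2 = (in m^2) 1.393e+05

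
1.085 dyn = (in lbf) 2.439e-06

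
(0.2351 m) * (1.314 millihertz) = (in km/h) 0.001112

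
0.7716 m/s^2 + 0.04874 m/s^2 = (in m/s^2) 0.8203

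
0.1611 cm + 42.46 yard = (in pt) 1.101e+05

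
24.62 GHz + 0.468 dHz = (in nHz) 2.462e+19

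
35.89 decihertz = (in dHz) 35.89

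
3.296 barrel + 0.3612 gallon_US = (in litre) 525.4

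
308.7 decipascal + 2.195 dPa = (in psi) 0.004509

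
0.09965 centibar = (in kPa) 0.09965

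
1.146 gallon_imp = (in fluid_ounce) 176.2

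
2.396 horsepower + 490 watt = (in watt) 2277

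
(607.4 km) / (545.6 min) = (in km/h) 66.8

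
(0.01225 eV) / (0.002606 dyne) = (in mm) 7.531e-11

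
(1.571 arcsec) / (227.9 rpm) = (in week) 5.277e-13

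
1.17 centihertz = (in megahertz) 1.17e-08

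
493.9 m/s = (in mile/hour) 1105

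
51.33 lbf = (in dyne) 2.283e+07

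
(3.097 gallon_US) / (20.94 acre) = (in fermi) 1.383e+08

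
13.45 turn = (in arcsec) 1.743e+07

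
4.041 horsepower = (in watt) 3013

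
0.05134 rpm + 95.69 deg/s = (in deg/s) 96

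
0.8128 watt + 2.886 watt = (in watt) 3.699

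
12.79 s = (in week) 2.115e-05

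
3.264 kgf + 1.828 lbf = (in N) 40.14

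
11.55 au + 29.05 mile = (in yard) 1.89e+12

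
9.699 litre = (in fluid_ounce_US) 328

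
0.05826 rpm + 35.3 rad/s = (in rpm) 337.1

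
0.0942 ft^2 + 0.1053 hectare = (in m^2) 1053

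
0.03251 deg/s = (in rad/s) 0.0005674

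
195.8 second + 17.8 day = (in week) 2.543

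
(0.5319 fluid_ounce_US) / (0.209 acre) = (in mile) 1.156e-11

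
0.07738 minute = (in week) 7.677e-06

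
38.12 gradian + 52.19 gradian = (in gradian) 90.31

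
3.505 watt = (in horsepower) 0.0047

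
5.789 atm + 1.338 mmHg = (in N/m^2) 5.867e+05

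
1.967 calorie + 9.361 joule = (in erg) 1.759e+08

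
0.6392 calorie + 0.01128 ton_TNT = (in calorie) 1.128e+07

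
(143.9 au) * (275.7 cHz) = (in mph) 1.328e+14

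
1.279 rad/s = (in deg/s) 73.28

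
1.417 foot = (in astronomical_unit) 2.887e-12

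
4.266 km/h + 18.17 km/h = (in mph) 13.94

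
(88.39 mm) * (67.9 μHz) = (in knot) 1.167e-05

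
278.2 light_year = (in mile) 1.635e+15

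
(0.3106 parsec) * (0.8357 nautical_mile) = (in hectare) 1.483e+15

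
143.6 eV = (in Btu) 2.181e-20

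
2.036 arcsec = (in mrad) 0.009871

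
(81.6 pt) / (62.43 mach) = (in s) 1.354e-06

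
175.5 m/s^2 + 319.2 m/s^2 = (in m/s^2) 494.7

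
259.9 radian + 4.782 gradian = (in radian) 260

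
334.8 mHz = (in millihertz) 334.8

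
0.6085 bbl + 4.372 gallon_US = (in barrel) 0.7126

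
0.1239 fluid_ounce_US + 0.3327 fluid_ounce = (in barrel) 8.493e-05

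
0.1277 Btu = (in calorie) 32.2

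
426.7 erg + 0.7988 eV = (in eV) 2.663e+14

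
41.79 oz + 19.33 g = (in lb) 2.654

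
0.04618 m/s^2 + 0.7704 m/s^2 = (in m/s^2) 0.8166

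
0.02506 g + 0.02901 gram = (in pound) 0.0001192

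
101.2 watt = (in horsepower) 0.1357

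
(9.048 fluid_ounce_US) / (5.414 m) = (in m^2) 4.942e-05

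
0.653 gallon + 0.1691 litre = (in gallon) 0.6977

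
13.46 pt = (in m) 0.004748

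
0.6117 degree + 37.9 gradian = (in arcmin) 2083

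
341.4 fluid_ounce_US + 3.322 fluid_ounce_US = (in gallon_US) 2.693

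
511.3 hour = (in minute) 3.068e+04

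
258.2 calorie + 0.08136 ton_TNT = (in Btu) 3.226e+05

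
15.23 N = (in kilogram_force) 1.553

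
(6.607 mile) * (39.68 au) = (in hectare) 6.312e+12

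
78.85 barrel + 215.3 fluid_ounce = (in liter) 1.254e+04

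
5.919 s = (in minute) 0.09865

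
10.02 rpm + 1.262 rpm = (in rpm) 11.28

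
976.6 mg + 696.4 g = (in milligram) 6.974e+05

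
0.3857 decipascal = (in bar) 3.857e-07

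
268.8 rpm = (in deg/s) 1613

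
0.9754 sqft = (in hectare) 9.062e-06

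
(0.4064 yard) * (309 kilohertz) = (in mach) 337.2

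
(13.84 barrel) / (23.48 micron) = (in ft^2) 1.009e+06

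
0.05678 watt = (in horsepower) 7.614e-05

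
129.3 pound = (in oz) 2069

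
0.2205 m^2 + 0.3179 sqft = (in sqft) 2.691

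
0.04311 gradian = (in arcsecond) 139.7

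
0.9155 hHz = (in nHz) 9.155e+10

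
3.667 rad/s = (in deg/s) 210.1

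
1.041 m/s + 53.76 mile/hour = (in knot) 48.74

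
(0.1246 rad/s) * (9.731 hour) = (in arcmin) 1.501e+07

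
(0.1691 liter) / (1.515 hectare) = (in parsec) 3.617e-25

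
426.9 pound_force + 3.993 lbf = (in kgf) 195.4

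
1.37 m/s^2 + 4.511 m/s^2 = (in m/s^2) 5.881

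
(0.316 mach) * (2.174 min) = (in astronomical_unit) 9.382e-08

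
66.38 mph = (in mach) 0.08715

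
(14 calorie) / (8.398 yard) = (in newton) 7.628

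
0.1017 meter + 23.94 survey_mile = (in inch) 1.517e+06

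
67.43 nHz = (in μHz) 0.06743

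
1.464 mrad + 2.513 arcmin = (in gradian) 0.1397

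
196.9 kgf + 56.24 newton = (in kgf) 202.6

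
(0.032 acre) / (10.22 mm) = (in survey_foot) 4.157e+04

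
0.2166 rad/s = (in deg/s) 12.41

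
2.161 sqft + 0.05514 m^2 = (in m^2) 0.2559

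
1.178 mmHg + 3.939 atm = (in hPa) 3993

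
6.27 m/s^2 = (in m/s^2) 6.27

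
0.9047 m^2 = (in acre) 0.0002236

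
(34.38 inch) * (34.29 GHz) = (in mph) 6.698e+10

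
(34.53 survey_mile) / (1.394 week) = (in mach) 0.0001936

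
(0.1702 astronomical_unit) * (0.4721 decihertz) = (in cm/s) 1.202e+11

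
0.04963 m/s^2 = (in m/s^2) 0.04963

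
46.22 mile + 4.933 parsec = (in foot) 4.994e+17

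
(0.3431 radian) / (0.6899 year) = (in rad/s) 1.577e-08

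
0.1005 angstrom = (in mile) 6.245e-15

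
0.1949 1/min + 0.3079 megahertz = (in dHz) 3.079e+06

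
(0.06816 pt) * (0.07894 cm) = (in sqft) 2.043e-07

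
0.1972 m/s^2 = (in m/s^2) 0.1972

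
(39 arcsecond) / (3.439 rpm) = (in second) 0.000525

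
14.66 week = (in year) 0.2812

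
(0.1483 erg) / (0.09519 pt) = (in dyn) 44.16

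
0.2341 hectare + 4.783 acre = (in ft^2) 2.335e+05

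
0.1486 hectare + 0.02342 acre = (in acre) 0.3906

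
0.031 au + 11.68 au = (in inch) 6.897e+13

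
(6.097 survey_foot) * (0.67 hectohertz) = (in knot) 242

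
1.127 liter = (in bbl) 0.007089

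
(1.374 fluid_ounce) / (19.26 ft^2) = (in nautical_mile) 1.226e-08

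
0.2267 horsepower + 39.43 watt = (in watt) 208.5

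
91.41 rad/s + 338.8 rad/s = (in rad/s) 430.2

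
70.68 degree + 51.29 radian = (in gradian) 3344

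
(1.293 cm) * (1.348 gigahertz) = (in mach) 5.119e+04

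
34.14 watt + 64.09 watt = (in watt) 98.23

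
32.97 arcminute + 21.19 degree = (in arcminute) 1304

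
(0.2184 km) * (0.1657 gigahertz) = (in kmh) 1.303e+11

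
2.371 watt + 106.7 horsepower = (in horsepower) 106.7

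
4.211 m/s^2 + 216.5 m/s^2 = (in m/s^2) 220.7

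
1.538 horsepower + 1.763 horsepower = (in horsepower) 3.301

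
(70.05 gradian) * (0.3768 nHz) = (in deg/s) 2.376e-08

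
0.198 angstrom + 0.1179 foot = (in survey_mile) 2.233e-05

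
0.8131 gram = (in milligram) 813.1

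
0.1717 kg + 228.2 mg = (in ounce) 6.065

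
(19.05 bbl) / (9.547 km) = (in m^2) 0.0003172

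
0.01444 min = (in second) 0.8664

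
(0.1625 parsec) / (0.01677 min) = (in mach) 1.464e+13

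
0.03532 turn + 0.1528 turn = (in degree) 67.72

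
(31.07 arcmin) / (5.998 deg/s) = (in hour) 2.398e-05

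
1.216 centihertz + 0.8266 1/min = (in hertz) 0.02594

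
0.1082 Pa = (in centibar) 0.0001082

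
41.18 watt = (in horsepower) 0.05522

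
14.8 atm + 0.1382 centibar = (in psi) 217.5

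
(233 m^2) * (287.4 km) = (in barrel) 4.212e+08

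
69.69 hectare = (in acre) 172.2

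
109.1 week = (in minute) 1.1e+06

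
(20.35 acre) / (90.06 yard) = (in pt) 2.835e+06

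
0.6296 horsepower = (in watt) 469.5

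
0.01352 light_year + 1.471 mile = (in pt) 3.626e+17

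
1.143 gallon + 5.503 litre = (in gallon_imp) 2.162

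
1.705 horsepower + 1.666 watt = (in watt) 1273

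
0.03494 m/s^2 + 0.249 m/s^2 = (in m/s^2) 0.2839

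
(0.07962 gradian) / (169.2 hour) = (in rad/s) 2.053e-09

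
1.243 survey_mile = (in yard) 2188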